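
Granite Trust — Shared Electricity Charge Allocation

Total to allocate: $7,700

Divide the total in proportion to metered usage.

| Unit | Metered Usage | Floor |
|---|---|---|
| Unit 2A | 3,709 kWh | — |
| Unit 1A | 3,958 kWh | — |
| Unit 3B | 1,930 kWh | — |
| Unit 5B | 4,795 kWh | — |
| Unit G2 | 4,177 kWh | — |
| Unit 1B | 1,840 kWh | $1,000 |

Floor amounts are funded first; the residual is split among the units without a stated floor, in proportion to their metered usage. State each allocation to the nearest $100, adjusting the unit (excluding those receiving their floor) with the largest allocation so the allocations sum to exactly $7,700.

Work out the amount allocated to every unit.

Unit 2A: $1,300 · Unit 1A: $1,400 · Unit 3B: $700 · Unit 5B: $1,800 · Unit G2: $1,500 · Unit 1B: $1,000

Minimums first: Unit 1B $1,000. Residual $6,700.
Residual split over remaining metered usage 18,569: Unit 2A 1,338.27 → $1,300; Unit 1A 1,428.11 → $1,400; Unit 3B 696.38 → $700; Unit 5B 1,730.11 → $1,700; Unit G2 1,507.13 → $1,500.
Rounding difference +$100 applied to Unit 5B → $1,800.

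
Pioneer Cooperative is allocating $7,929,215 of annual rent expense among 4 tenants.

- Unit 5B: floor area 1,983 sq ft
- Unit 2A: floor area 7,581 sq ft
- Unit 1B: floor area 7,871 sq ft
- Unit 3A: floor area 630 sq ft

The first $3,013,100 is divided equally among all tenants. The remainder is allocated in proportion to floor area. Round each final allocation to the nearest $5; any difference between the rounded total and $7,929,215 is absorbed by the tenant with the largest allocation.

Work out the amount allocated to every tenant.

$3,013,100 shared equally gives $753,275 per tenant.
Remainder $4,916,115 by floor area (total 18,065): Unit 5B 539,643.29 → $539,645; Unit 2A 2,063,053.85 → $2,063,055; Unit 1B 2,141,972.94 → $2,141,975; Unit 3A 171,444.92 → $171,445.
Rounding difference −$5 on remainder applied to Unit 1B.
Totals: Unit 5B $753,275 + $539,645 = $1,292,920; Unit 2A $753,275 + $2,063,055 = $2,816,330; Unit 1B $753,275 + $2,141,970 = $2,895,245; Unit 3A $753,275 + $171,445 = $924,720.

Unit 5B: $1,292,920 | Unit 2A: $2,816,330 | Unit 1B: $2,895,245 | Unit 3A: $924,720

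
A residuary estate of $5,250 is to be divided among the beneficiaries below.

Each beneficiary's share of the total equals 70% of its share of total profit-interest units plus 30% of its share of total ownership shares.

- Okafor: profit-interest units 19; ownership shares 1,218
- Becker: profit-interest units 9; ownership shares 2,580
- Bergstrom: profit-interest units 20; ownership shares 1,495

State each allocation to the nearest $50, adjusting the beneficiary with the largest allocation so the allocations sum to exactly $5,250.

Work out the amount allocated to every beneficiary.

Profit-interest units total 48; ownership shares total 5,293.
Composite weights (70% profit-interest units + 30% ownership shares): Okafor 0.3461; Becker 0.2775; Bergstrom 0.3764.
Proportional shares: Okafor 1,817.12; Becker 1,456.77; Bergstrom 1,976.11.
Rounded to nearest $50: Okafor $1,800; Becker $1,450; Bergstrom $2,000. Sum = $5,250.
Sum already equals the total — no adjustment.

Okafor: $1,800; Becker: $1,450; Bergstrom: $2,000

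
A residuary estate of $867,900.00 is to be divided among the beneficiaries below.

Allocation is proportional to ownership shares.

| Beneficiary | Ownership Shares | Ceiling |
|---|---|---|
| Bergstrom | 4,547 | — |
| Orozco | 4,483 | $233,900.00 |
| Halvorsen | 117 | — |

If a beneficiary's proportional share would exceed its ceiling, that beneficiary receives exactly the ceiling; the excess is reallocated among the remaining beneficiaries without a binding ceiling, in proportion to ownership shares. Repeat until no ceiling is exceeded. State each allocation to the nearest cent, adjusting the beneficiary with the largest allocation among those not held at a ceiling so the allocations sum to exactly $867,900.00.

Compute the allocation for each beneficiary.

Sum of ownership shares: 9,147.
Unconstrained shares: Bergstrom 431,435.5854; Orozco 425,363.0371; Halvorsen 11,101.3775.
Held at cap: Orozco ($233,900.00); balance $634,000.00 reallocated over remaining ownership shares 4,664.
Redistributed shares: Bergstrom 618,095.6261 → $618,095.63; Halvorsen 15,904.3739 → $15,904.37.

Bergstrom: $618,095.63 | Orozco: $233,900.00 | Halvorsen: $15,904.37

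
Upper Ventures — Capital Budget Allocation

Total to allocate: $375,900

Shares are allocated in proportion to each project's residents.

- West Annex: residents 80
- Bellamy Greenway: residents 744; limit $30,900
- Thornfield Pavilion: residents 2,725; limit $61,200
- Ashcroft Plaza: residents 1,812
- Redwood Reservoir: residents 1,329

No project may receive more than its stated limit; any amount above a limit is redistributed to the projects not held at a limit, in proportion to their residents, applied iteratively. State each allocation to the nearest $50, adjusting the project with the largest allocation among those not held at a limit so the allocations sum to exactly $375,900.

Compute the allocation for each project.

West Annex: $7,050 · Bellamy Greenway: $30,900 · Thornfield Pavilion: $61,200 · Ashcroft Plaza: $159,650 · Redwood Reservoir: $117,100

Combined residents = 6,690.
Pro-rata shares before constraints: West Annex 4,495.07; Bellamy Greenway 41,804.13; Thornfield Pavilion 153,113.23; Ashcroft Plaza 101,813.27; Redwood Reservoir 74,674.30.
Held at cap: Bellamy Greenway ($30,900), Thornfield Pavilion ($61,200); balance $283,800 reallocated over remaining residents 3,221.
Shares after redistribution: West Annex 7,048.74 → $7,050; Ashcroft Plaza 159,654.02 → $159,650; Redwood Reservoir 117,097.24 → $117,100.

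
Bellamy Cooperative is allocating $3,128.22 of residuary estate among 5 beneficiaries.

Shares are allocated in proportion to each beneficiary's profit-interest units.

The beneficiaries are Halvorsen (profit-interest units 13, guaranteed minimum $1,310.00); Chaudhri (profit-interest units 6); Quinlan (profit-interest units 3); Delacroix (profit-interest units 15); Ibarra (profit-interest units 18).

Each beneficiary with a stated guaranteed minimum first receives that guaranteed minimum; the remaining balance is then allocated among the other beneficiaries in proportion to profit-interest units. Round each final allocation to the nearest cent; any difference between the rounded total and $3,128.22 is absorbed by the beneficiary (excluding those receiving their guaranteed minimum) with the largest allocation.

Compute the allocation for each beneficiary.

Minimums first: Halvorsen $1,310.00. Remaining pool $1,818.22.
Remaining pool split over remaining profit-interest units 42: Chaudhri 259.7457 → $259.75; Quinlan 129.8729 → $129.87; Delacroix 649.3643 → $649.36; Ibarra 779.2371 → $779.24.

Halvorsen: $1,310.00; Chaudhri: $259.75; Quinlan: $129.87; Delacroix: $649.36; Ibarra: $779.24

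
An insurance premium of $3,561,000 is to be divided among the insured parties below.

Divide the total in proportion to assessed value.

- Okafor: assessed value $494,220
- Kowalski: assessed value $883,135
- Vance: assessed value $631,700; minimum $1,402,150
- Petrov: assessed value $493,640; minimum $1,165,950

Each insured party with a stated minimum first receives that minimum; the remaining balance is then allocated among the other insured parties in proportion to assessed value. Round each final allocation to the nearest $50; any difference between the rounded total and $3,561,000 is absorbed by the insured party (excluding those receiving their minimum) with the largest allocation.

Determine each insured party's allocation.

Minimums first: Vance $1,402,150; Petrov $1,165,950. Remaining pool $992,900.
Remaining pool split over remaining assessed value 1,377,355: Okafor 356,270.56 → $356,250; Kowalski 636,629.44 → $636,650.

Okafor: $356,250 · Kowalski: $636,650 · Vance: $1,402,150 · Petrov: $1,165,950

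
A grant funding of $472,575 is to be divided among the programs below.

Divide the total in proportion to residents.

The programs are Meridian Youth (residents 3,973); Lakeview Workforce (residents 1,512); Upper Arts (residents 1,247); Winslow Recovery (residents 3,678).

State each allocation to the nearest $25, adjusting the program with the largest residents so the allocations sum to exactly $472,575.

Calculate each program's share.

Meridian Youth: $180,350 | Lakeview Workforce: $68,650 | Upper Arts: $56,600 | Winslow Recovery: $166,975

Combined residents = 3,973 + 1,512 + 1,247 + 3,678 = 10,410.
Proportional shares: Meridian Youth 180,359.32; Lakeview Workforce 68,639.14; Upper Arts 56,609.13; Winslow Recovery 166,967.42.
Rounded to nearest $25: Meridian Youth $180,350; Lakeview Workforce $68,650; Upper Arts $56,600; Winslow Recovery $166,975. Sum = $472,575.
Sum already equals the total — no adjustment.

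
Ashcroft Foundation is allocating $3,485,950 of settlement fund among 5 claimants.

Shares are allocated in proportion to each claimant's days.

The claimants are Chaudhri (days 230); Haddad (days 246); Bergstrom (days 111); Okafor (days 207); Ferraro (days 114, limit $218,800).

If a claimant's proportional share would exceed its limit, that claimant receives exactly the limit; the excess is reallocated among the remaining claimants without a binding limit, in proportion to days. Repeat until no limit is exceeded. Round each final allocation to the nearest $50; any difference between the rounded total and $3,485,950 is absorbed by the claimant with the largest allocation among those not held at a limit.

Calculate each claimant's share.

Total days = 908.
Unconstrained shares: Chaudhri 883,004.96; Haddad 944,431.39; Bergstrom 426,145.87; Okafor 794,704.46; Ferraro 437,663.33.
Held at cap: Ferraro ($218,800); balance $3,267,150 reallocated over remaining days 794.
Remaining shares: Chaudhri 946,403.65 → $946,400; Haddad 1,012,240.43 → $1,012,250; Bergstrom 456,742.63 → $456,750; Okafor 851,763.29 → $851,750.

Chaudhri: $946,400; Haddad: $1,012,250; Bergstrom: $456,750; Okafor: $851,750; Ferraro: $218,800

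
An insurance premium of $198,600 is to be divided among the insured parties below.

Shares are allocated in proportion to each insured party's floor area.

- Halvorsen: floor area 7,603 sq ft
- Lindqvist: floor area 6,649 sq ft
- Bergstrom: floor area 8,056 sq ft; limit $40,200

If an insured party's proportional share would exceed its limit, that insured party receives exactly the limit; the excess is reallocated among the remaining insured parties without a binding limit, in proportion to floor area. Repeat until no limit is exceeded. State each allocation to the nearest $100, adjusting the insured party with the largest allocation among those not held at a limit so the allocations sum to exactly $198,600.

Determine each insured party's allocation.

Floor area total: 22,308.
Proportional shares (ignoring caps): Halvorsen 67,686.74; Lindqvist 59,193.63; Bergstrom 71,719.63.
Cap binds for Bergstrom ($40,200); residual $158,400 reallocated over remaining floor area 14,252.
Remaining shares: Halvorsen 84,501.49 → $84,500; Lindqvist 73,898.51 → $73,900.

Halvorsen: $84,500 · Lindqvist: $73,900 · Bergstrom: $40,200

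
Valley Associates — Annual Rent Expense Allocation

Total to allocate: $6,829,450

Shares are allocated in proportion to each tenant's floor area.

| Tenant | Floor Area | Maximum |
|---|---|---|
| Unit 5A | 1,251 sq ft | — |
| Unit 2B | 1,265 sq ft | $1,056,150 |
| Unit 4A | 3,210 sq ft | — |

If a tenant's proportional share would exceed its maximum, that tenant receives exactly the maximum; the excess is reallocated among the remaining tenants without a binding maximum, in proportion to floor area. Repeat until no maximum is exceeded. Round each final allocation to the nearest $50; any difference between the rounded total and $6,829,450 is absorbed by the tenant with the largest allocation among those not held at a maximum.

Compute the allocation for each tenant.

Combined floor area = 5,726.
Pro-rata shares before constraints: Unit 5A 1,492,078.58; Unit 2B 1,508,776.50; Unit 4A 3,828,594.92.
Held at cap: Unit 2B ($1,056,150); balance $5,773,300 reallocated over remaining floor area 4,461.
Redistributed shares: Unit 5A 1,619,008.81 → $1,619,000; Unit 4A 4,154,291.19 → $4,154,300.

Unit 5A: $1,619,000 | Unit 2B: $1,056,150 | Unit 4A: $4,154,300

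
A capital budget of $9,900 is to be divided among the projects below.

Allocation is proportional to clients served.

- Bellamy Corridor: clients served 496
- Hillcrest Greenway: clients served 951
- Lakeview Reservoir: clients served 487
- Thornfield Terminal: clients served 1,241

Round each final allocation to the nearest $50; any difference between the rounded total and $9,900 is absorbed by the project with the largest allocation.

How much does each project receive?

Bellamy Corridor: $1,550 | Hillcrest Greenway: $2,950 | Lakeview Reservoir: $1,500 | Thornfield Terminal: $3,900

Clients served total: 3,175.
Pro-rata amounts: Bellamy Corridor 496/3,175 × $9,900 = 1,546.58; Hillcrest Greenway 951/3,175 × $9,900 = 2,965.32; Lakeview Reservoir 487/3,175 × $9,900 = 1,518.52; Thornfield Terminal 1,241/3,175 × $9,900 = 3,869.57.
At nearest $50: Bellamy Corridor $1,550; Hillcrest Greenway $2,950; Lakeview Reservoir $1,500; Thornfield Terminal $3,850. Sum = $9,850.
Difference $9,900 − $9,850 = +$50 applied to largest allocation (Thornfield Terminal): Thornfield Terminal becomes $3,900.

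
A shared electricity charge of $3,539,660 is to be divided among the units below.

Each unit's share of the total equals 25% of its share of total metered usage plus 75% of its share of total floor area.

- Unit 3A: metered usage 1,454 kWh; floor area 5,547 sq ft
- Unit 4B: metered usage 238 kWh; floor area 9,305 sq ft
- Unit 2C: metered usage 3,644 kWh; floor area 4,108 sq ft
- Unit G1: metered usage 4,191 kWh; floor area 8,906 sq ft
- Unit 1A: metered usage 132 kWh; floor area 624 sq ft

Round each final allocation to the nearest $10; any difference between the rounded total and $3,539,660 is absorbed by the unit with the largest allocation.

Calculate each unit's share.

Metered usage total 9,659; floor area total 28,490.
Composite weights (25% metered usage + 75% floor area): Unit 3A 0.1837; Unit 4B 0.2511; Unit 2C 0.2025; Unit G1 0.3429; Unit 1A 0.0198.
Pro-rata amounts: Unit 3A 650,087.64; Unit 4B 888,859.70; Unit 2C 716,637.40; Unit G1 1,213,836.65; Unit 1A 70,238.60.
After rounding ($10): Unit 3A $650,090; Unit 4B $888,860; Unit 2C $716,640; Unit G1 $1,213,840; Unit 1A $70,240. Sum = $3,539,670.
Difference $3,539,660 − $3,539,670 = −$10 applied to largest allocation (Unit G1): Unit G1 becomes $1,213,830.

Unit 3A: $650,090; Unit 4B: $888,860; Unit 2C: $716,640; Unit G1: $1,213,830; Unit 1A: $70,240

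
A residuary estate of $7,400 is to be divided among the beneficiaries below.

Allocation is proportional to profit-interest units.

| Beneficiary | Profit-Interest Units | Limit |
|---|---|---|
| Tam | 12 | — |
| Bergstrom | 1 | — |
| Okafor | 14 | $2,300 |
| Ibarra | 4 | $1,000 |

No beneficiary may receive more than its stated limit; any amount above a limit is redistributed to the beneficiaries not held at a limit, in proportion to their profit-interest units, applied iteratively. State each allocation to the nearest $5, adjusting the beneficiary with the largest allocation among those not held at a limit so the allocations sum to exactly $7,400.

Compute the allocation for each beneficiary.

Tam: $3,785 · Bergstrom: $315 · Okafor: $2,300 · Ibarra: $1,000

Profit-interest units total: 31.
Proportional shares (ignoring caps): Tam 2,864.52; Bergstrom 238.71; Okafor 3,341.94; Ibarra 954.84.
Held at cap: Okafor ($2,300); residual $5,100 reallocated over remaining profit-interest units 17.
Held at cap: Ibarra ($1,000); residual $4,100 reallocated over remaining profit-interest units 13.
Redistributed shares: Tam 3,784.62 → $3,785; Bergstrom 315.38 → $315.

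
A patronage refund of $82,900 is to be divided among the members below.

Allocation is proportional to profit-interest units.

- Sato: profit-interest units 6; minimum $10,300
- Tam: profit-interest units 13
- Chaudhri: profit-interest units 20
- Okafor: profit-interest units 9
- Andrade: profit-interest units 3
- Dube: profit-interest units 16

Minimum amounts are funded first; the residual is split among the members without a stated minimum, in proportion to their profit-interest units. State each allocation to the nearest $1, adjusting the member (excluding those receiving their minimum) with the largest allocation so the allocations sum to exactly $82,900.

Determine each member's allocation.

Sato: $10,300; Tam: $15,472; Chaudhri: $23,804; Okafor: $10,711; Andrade: $3,570; Dube: $19,043

Minimums first: Sato $10,300. Balance $72,600.
Balance split over remaining profit-interest units 61: Tam 15,472.13 → $15,472; Chaudhri 23,803.28 → $23,803; Okafor 10,711.48 → $10,711; Andrade 3,570.49 → $3,570; Dube 19,042.62 → $19,043.
Rounding difference +$1 applied to Chaudhri → $23,804.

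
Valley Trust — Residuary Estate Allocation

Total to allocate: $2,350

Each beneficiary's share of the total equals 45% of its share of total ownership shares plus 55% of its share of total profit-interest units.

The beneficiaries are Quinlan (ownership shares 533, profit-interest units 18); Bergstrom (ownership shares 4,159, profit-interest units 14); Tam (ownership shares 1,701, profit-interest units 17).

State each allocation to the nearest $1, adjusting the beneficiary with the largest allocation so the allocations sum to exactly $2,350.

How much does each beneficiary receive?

Ownership shares total 6,393; profit-interest units total 49.
Blended shares (45% ownership shares + 55% profit-interest units): Quinlan 0.2396; Bergstrom 0.4499; Tam 0.3105.
Raw shares: Quinlan 562.96; Bergstrom 1,057.25; Tam 729.79.
After rounding ($1): Quinlan $563; Bergstrom $1,057; Tam $730. Sum = $2,350.
No rounding difference to absorb.

Quinlan: $563; Bergstrom: $1,057; Tam: $730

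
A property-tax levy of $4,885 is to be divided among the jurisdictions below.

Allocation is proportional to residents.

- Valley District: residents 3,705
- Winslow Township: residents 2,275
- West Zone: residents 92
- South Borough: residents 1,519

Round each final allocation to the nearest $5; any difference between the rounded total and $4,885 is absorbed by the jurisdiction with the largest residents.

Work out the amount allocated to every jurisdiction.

Residents total: 7,591.
Pro-rata amounts: Valley District 3,705/7,591 × $4,885 = 2,384.26; Winslow Township 2,275/7,591 × $4,885 = 1,464.02; West Zone 92/7,591 × $4,885 = 59.20; South Borough 1,519/7,591 × $4,885 = 977.51.
After rounding ($5): Valley District $2,385; Winslow Township $1,465; West Zone $60; South Borough $980. Sum = $4,890.
Difference $4,885 − $4,890 = −$5 applied to largest residents (Valley District): Valley District becomes $2,380.

Valley District: $2,380 | Winslow Township: $1,465 | West Zone: $60 | South Borough: $980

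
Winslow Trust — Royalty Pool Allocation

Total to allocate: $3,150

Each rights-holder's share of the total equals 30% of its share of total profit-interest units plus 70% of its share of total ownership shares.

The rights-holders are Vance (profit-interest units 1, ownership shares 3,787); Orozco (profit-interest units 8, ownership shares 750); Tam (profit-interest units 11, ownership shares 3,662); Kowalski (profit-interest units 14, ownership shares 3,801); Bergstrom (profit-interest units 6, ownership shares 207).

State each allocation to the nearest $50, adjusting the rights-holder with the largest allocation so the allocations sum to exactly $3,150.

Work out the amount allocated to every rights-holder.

Vance: $700; Orozco: $300; Tam: $900; Kowalski: $1,050; Bergstrom: $200

Profit-interest units total 40; ownership shares total 12,207.
Blended shares (30% profit-interest units + 70% ownership shares): Vance 0.2247; Orozco 0.1030; Tam 0.2925; Kowalski 0.3230; Bergstrom 0.0569.
Pro-rata amounts: Vance 707.69; Orozco 324.48; Tam 921.36; Kowalski 1,017.34; Bergstrom 179.14.
After rounding ($50): Vance $700; Orozco $300; Tam $900; Kowalski $1,000; Bergstrom $200. Sum = $3,100.
Difference $3,150 − $3,100 = +$50 applied to largest allocation (Kowalski): Kowalski becomes $1,050.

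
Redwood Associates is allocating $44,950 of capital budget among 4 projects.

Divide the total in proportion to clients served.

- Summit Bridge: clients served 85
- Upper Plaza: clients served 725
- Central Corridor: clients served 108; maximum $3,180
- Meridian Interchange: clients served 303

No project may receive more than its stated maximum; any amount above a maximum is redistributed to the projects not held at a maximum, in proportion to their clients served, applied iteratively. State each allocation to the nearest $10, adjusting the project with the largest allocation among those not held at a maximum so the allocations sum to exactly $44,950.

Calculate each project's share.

Sum of clients served: 1,221.
Pro-rata shares before constraints: Summit Bridge 3,129.20; Upper Plaza 26,690.21; Central Corridor 3,975.92; Meridian Interchange 11,154.67.
Held at cap: Central Corridor ($3,180); residual $41,770 reallocated over remaining clients served 1,113.
Redistributed shares: Summit Bridge 3,189.98 → $3,190; Upper Plaza 27,208.67 → $27,210; Meridian Interchange 11,371.35 → $11,370.

Summit Bridge: $3,190 · Upper Plaza: $27,210 · Central Corridor: $3,180 · Meridian Interchange: $11,370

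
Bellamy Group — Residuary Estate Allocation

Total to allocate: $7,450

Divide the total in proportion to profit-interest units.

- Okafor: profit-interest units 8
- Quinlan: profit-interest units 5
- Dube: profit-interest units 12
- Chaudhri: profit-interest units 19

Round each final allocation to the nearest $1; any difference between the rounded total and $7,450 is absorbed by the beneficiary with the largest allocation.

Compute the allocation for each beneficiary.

Okafor: $1,355 | Quinlan: $847 | Dube: $2,032 | Chaudhri: $3,216

Profit-interest units total: 44.
Raw shares: Okafor 8/44 × $7,450 = 1,354.55; Quinlan 5/44 × $7,450 = 846.59; Dube 12/44 × $7,450 = 2,031.82; Chaudhri 19/44 × $7,450 = 3,217.05.
At nearest $1: Okafor $1,355; Quinlan $847; Dube $2,032; Chaudhri $3,217. Sum = $7,451.
Difference $7,450 − $7,451 = −$1 applied to largest allocation (Chaudhri): Chaudhri becomes $3,216.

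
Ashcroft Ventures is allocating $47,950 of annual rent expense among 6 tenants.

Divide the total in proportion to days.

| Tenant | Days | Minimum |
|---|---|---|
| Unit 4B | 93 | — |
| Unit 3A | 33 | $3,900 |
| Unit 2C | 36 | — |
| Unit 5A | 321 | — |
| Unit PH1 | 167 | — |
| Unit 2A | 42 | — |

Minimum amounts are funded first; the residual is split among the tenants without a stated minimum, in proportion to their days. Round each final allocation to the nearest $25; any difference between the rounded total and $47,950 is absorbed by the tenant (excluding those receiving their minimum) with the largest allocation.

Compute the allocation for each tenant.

Guaranteed amounts: Unit 3A $3,900. Residual $44,050.
Residual split over remaining days 659: Unit 4B 6,216.46 → $6,225; Unit 2C 2,406.37 → $2,400; Unit 5A 21,456.83 → $21,450; Unit PH1 11,162.90 → $11,175; Unit 2A 2,807.44 → $2,800.

Unit 4B: $6,225; Unit 3A: $3,900; Unit 2C: $2,400; Unit 5A: $21,450; Unit PH1: $11,175; Unit 2A: $2,800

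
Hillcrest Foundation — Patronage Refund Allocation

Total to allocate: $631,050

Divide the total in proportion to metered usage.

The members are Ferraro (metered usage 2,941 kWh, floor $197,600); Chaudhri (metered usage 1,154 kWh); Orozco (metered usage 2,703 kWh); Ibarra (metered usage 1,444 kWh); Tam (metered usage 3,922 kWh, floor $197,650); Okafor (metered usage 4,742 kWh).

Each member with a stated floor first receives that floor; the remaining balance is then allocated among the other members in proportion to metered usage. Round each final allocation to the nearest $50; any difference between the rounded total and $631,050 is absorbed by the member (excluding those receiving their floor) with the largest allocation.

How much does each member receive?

Guaranteed amounts: Ferraro $197,600; Tam $197,650. Remaining pool $235,800.
Remaining pool split over remaining metered usage 10,043: Chaudhri 27,094.81 → $27,100; Orozco 63,463.85 → $63,450; Ibarra 33,903.73 → $33,900; Okafor 111,337.61 → $111,350.

Ferraro: $197,600 · Chaudhri: $27,100 · Orozco: $63,450 · Ibarra: $33,900 · Tam: $197,650 · Okafor: $111,350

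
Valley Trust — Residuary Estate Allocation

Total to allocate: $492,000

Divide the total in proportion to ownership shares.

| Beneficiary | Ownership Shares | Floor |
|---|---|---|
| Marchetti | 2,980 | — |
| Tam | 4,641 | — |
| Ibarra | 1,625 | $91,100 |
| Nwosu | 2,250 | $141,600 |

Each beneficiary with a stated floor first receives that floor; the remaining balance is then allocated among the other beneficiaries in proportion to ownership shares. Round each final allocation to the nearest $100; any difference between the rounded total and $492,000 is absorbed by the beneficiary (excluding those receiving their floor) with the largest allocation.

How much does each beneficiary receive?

Guaranteed amounts: Ibarra $91,100; Nwosu $141,600. Residual $259,300.
Residual split over remaining ownership shares 7,621: Marchetti 101,392.73 → $101,400; Tam 157,907.27 → $157,900.

Marchetti: $101,400; Tam: $157,900; Ibarra: $91,100; Nwosu: $141,600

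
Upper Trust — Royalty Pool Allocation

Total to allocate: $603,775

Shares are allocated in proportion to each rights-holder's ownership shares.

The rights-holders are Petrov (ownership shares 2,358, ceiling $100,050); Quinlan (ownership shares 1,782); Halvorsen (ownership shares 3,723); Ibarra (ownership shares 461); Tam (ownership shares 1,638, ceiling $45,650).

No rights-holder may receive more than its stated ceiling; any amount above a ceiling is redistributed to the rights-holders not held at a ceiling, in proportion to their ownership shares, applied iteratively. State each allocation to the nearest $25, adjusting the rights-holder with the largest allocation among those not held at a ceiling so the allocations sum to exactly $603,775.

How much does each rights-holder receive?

Sum of ownership shares: 9,962.
Proportional shares (ignoring caps): Petrov 142,913.22; Quinlan 108,003.12; Halvorsen 225,642.88; Ibarra 27,940.20; Tam 99,275.59.
Capped: Petrov ($100,050), Tam ($45,650); remaining pool $458,075 reallocated over remaining ownership shares 5,966.
Shares after redistribution: Quinlan 136,823.61 → $136,825; Halvorsen 285,855.38 → $285,850; Ibarra 35,396.01 → $35,400.

Petrov: $100,050 · Quinlan: $136,825 · Halvorsen: $285,850 · Ibarra: $35,400 · Tam: $45,650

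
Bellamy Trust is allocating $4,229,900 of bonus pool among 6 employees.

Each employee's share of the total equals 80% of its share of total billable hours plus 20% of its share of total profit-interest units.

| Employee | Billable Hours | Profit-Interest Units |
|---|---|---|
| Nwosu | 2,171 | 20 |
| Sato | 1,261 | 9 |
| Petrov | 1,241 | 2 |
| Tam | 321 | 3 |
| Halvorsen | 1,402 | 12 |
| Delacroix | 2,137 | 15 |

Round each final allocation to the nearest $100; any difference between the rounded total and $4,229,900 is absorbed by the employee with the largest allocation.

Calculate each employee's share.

Nwosu: $1,138,300 | Sato: $624,900 | Petrov: $519,900 | Tam: $168,900 | Halvorsen: $722,400 | Delacroix: $1,055,500

Totals — billable hours 8,533, profit-interest units 61.
Blended shares (80% billable hours + 20% profit-interest units): Nwosu 0.2691; Sato 0.1477; Petrov 0.1229; Tam 0.0399; Halvorsen 0.1708; Delacroix 0.2495.
Proportional shares: Nwosu 1,138,320.96; Sato 624,889.75; Petrov 519,878.70; Tam 168,904.10; Halvorsen 722,411.49; Delacroix 1,055,495.00.
Rounded to nearest $100: Nwosu $1,138,300; Sato $624,900; Petrov $519,900; Tam $168,900; Halvorsen $722,400; Delacroix $1,055,500. Sum = $4,229,900.
No rounding difference to absorb.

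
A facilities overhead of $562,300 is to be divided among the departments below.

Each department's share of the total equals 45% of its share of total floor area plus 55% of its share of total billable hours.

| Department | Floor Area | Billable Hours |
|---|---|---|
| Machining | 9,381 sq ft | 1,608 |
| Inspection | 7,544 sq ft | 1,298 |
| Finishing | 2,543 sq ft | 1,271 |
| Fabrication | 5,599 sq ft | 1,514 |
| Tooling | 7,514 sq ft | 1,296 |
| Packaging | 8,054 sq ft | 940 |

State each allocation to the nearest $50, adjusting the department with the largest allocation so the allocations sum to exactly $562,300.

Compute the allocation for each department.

Machining: $121,150 · Inspection: $97,600 · Finishing: $65,400 · Fabrication: $93,950 · Tooling: $97,350 · Packaging: $86,850

Floor area total 40,635; billable hours total 7,927.
Blended shares (45% floor area + 55% billable hours): Machining 0.2155; Inspection 0.1736; Finishing 0.1163; Fabrication 0.1671; Tooling 0.1731; Packaging 0.1544.
Raw shares: Machining 121,150.40; Inspection 97,616.99; Finishing 65,422.27; Fabrication 93,932.48; Tooling 97,352.15; Packaging 86,825.71.
Rounded to nearest $50: Machining $121,150; Inspection $97,600; Finishing $65,400; Fabrication $93,950; Tooling $97,350; Packaging $86,850. Sum = $562,300.
Rounded total matches; no reconciliation needed.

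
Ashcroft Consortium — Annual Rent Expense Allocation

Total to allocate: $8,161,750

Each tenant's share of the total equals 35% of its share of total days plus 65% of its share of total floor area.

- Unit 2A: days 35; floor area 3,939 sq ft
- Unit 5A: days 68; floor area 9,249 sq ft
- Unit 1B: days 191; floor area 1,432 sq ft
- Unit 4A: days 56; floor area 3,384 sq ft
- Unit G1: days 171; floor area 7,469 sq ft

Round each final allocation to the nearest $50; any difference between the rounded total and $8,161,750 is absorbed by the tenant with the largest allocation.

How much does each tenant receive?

Unit 2A: $1,012,250 | Unit 5A: $2,299,100 | Unit 1B: $1,345,500 | Unit 4A: $1,011,800 | Unit G1: $2,493,100

Days total 521; floor area total 25,473.
Combined weights (35% days + 65% floor area): Unit 2A 0.1240; Unit 5A 0.2817; Unit 1B 0.1649; Unit 4A 0.1240; Unit G1 0.3055.
Pro-rata amounts: Unit 2A 1,012,259.27; Unit 5A 2,299,084.15; Unit 1B 1,345,477.48; Unit 4A 1,011,813.90; Unit G1 2,493,115.20.
Rounded to nearest $50: Unit 2A $1,012,250; Unit 5A $2,299,100; Unit 1B $1,345,500; Unit 4A $1,011,800; Unit G1 $2,493,100. Sum = $8,161,750.
Sum already equals the total — no adjustment.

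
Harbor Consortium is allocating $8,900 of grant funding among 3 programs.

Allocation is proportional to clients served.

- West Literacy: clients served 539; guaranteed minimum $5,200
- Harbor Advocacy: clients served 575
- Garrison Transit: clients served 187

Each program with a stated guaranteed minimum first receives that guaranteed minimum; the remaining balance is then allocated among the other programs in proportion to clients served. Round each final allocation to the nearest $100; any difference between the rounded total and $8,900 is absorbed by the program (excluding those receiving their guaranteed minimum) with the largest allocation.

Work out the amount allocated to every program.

Minimums first: West Literacy $5,200. Residual $3,700.
Residual split over remaining clients served 762: Harbor Advocacy 2,791.99 → $2,800; Garrison Transit 908.01 → $900.

West Literacy: $5,200 · Harbor Advocacy: $2,800 · Garrison Transit: $900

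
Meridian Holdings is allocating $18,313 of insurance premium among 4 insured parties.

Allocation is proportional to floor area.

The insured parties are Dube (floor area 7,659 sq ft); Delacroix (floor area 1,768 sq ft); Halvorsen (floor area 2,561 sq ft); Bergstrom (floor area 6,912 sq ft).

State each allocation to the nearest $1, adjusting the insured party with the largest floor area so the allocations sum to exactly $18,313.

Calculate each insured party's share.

Dube: $7,422 · Delacroix: $1,713 · Halvorsen: $2,481 · Bergstrom: $6,697

Floor area total: 18,900.
Pro-rata amounts: Dube 7,659/18,900 × $18,313 = 7,421.13; Delacroix 1,768/18,900 × $18,313 = 1,713.09; Halvorsen 2,561/18,900 × $18,313 = 2,481.46; Bergstrom 6,912/18,900 × $18,313 = 6,697.33.
After rounding ($1): Dube $7,421; Delacroix $1,713; Halvorsen $2,481; Bergstrom $6,697. Sum = $18,312.
Difference $18,313 − $18,312 = +$1 applied to largest floor area (Dube): Dube becomes $7,422.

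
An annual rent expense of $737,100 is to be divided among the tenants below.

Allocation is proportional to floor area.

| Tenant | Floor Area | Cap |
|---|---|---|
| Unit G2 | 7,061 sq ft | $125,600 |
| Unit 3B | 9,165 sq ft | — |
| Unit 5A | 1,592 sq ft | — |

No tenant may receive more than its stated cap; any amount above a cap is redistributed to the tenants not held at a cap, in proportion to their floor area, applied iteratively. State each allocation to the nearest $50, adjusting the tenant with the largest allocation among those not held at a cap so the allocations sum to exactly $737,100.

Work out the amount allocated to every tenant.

Floor area total: 17,818.
Unconstrained shares: Unit G2 292,101.42; Unit 3B 379,140.28; Unit 5A 65,858.30.
Capped: Unit G2 ($125,600); residual $611,500 reallocated over remaining floor area 10,757.
Redistributed shares: Unit 3B 521,000.05 → $521,000; Unit 5A 90,499.95 → $90,500.

Unit G2: $125,600; Unit 3B: $521,000; Unit 5A: $90,500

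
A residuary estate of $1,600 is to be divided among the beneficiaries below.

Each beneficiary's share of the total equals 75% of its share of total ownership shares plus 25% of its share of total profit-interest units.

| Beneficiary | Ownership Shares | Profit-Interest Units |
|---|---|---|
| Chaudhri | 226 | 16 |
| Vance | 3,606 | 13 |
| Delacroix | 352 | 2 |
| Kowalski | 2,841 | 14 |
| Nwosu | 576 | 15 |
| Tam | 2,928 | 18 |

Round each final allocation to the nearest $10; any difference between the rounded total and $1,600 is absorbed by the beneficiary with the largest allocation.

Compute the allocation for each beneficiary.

Ownership shares total 10,529; profit-interest units total 78.
Combined weights (75% ownership shares + 25% profit-interest units): Chaudhri 0.0674; Vance 0.2985; Delacroix 0.0315; Kowalski 0.2472; Nwosu 0.0891; Tam 0.2663.
Proportional shares: Chaudhri 107.81; Vance 477.65; Delacroix 50.37; Kowalski 395.59; Nwosu 142.57; Tam 426.01.
At nearest $10: Chaudhri $110; Vance $480; Delacroix $50; Kowalski $400; Nwosu $140; Tam $430. Sum = $1,610.
Difference $1,600 − $1,610 = −$10 applied to largest allocation (Vance): Vance becomes $470.

Chaudhri: $110 | Vance: $470 | Delacroix: $50 | Kowalski: $400 | Nwosu: $140 | Tam: $430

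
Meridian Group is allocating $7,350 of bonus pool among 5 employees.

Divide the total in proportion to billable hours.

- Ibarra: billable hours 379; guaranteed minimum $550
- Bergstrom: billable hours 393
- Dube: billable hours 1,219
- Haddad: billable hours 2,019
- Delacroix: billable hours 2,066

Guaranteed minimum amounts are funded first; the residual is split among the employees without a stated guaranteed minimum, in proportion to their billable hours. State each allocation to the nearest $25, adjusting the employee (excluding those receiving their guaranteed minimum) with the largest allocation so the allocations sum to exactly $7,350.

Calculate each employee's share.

Fund the minimums — Ibarra $550. Remaining pool $6,800.
Remaining pool split over remaining billable hours 5,697: Bergstrom 469.09 → $475; Dube 1,455.01 → $1,450; Haddad 2,409.90 → $2,400; Delacroix 2,466.00 → $2,475.

Ibarra: $550 · Bergstrom: $475 · Dube: $1,450 · Haddad: $2,400 · Delacroix: $2,475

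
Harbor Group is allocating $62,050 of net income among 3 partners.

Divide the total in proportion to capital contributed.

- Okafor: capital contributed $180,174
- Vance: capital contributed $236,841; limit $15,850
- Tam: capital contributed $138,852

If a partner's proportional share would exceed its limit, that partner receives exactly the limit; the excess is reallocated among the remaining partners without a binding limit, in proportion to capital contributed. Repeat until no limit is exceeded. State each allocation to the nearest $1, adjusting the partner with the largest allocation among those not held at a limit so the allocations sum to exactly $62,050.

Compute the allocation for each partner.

Combined capital contributed = 555,867.
Unconstrained shares: Okafor 20,112.36; Vance 26,437.95; Tam 15,499.69.
Cap binds for Vance ($15,850); remaining pool $46,200 reallocated over remaining capital contributed 319,026.
Redistributed shares: Okafor 26,092.04 → $26,092; Tam 20,107.96 → $20,108.

Okafor: $26,092 | Vance: $15,850 | Tam: $20,108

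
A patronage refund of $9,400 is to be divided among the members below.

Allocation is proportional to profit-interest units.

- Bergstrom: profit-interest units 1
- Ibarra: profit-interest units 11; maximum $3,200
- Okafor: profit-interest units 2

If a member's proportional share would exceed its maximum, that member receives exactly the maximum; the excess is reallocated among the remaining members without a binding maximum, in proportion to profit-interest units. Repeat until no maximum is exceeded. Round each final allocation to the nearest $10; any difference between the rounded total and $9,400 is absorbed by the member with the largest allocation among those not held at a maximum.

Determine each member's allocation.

Bergstrom: $2,070; Ibarra: $3,200; Okafor: $4,130

Combined profit-interest units = 14.
Proportional shares (ignoring caps): Bergstrom 671.43; Ibarra 7,385.71; Okafor 1,342.86.
Held at cap: Ibarra ($3,200); balance $6,200 reallocated over remaining profit-interest units 3.
Redistributed shares: Bergstrom 2,066.67 → $2,070; Okafor 4,133.33 → $4,130.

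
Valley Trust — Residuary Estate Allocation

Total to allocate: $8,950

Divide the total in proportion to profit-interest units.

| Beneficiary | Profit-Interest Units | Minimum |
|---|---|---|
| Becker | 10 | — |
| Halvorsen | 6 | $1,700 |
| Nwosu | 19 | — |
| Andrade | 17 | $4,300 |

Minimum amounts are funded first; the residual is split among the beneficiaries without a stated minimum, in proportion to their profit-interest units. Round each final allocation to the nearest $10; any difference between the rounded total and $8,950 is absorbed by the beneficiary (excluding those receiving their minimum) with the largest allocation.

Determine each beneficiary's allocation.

Fund the minimums — Halvorsen $1,700; Andrade $4,300. Residual $2,950.
Residual split over remaining profit-interest units 29: Becker 1,017.24 → $1,020; Nwosu 1,932.76 → $1,930.

Becker: $1,020 · Halvorsen: $1,700 · Nwosu: $1,930 · Andrade: $4,300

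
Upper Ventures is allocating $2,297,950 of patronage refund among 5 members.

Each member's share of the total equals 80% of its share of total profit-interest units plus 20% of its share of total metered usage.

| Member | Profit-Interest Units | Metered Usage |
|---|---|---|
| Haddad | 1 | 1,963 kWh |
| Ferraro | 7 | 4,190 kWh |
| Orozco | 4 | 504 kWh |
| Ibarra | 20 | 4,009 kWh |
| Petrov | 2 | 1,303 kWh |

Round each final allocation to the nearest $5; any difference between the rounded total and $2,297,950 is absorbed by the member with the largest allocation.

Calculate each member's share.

Profit-interest units total 34; metered usage total 11,969.
Combined weights (80% profit-interest units + 20% metered usage): Haddad 0.0563; Ferraro 0.2347; Orozco 0.1025; Ibarra 0.5376; Petrov 0.0688.
Proportional shares: Haddad 129,445.40; Ferraro 539,375.02; Orozco 235,630.42; Ibarra 1,235,327.27; Petrov 158,171.89.
Rounded to nearest $5: Haddad $129,445; Ferraro $539,375; Orozco $235,630; Ibarra $1,235,325; Petrov $158,170. Sum = $2,297,945.
Difference $2,297,950 − $2,297,945 = +$5 applied to largest allocation (Ibarra): Ibarra becomes $1,235,330.

Haddad: $129,445; Ferraro: $539,375; Orozco: $235,630; Ibarra: $1,235,330; Petrov: $158,170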